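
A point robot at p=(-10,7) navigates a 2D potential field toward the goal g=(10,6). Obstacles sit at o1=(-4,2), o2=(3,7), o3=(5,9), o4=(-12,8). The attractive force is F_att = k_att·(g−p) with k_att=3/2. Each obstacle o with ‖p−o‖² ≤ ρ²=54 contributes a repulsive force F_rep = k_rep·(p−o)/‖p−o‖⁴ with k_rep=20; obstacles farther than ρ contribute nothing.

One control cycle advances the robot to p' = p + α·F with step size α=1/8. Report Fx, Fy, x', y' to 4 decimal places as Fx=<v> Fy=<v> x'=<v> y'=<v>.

Fx=31.6000 Fy=-2.3000 x'=-6.0500 y'=6.7125

F_att = 3/2·(g−p) = 3/2·(20,-1) = (30.0000,-1.5000)
o1: d²=61 > ρ²=54 → inactive
o2: d²=169 > ρ²=54 → inactive
o3: d²=229 > ρ²=54 → inactive
o4: d²=5 ≤ ρ²=54; F_rep = 20·(2,-1)/5² = (1.6000,-0.8000)
F = F_att + ΣF_rep = (31.6000,-2.3000)
p' = p + 1/8·F = (-6.0500,6.7125)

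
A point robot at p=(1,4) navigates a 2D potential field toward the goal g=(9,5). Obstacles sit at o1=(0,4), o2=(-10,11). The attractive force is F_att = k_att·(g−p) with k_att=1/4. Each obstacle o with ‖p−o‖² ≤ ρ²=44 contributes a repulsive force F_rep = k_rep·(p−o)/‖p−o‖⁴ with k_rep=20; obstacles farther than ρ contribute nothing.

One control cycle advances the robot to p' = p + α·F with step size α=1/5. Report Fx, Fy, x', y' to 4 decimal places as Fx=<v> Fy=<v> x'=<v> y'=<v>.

F_att = 1/4·(g−p) = 1/4·(8,1) = (2.0000,0.2500)
o1: d²=1 ≤ ρ²=44; F_rep = 20·(1,0)/1² = (20.0000,0.0000)
o2: d²=170 > ρ²=44 → inactive
F = F_att + ΣF_rep = (22.0000,0.2500)
p' = p + 1/5·F = (5.4000,4.0500)

Fx=22.0000 Fy=0.2500 x'=5.4000 y'=4.0500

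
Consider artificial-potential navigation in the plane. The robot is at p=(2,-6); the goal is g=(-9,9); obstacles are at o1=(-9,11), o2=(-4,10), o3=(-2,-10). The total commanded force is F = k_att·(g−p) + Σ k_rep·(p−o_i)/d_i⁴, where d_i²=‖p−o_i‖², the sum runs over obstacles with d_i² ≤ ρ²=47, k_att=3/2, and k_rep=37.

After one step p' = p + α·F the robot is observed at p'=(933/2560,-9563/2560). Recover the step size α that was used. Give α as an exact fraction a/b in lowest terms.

F_att = 3/2·(g−p) = 3/2·(-11,15) = (-16.5000,22.5000)
o1: d²=410 > ρ²=47 → inactive
o2: d²=292 > ρ²=47 → inactive
o3: d²=32 ≤ ρ²=47; F_rep = 37·(4,4)/32² = (0.1445,0.1445)
F = F_att + ΣF_rep = (-16.3555,22.6445)
Δp = p'−p = (-1.6355,2.2645); α = Δx/Fx = (-4187/2560) / (-4187/256) = 1/10
check: Δy/Fy = (5797/2560) / (5797/256) = 1/10 ✓

α = 1/10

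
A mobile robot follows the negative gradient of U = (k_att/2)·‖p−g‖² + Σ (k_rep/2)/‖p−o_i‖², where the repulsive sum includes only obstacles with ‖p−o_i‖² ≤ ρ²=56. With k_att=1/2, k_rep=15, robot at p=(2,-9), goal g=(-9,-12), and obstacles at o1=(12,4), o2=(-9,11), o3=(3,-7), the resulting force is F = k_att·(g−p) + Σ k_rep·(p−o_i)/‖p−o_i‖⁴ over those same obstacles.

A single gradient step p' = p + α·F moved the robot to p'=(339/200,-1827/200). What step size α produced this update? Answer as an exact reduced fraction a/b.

α = 1/20

F_att = 1/2·(g−p) = 1/2·(-11,-3) = (-5.5000,-1.5000)
o1: d²=269 > ρ²=56 → inactive
o2: d²=521 > ρ²=56 → inactive
o3: d²=5 ≤ ρ²=56; F_rep = 15·(-1,-2)/5² = (-0.6000,-1.2000)
F = F_att + ΣF_rep = (-6.1000,-2.7000)
Δp = p'−p = (-0.3050,-0.1350); α = Δx/Fx = (-61/200) / (-61/10) = 1/20
check: Δy/Fy = (-27/200) / (-27/10) = 1/20 ✓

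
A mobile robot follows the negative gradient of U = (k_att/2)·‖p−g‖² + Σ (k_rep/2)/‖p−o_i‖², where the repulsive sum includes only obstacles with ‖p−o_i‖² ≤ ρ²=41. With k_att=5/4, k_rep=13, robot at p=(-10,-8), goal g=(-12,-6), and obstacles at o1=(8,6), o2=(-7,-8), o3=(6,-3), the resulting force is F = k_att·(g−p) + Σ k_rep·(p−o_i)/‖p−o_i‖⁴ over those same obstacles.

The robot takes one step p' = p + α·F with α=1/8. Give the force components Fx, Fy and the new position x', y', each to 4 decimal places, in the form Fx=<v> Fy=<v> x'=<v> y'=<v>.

Fx=-2.9815 Fy=2.5000 x'=-10.3727 y'=-7.6875

F_att = 5/4·(g−p) = 5/4·(-2,2) = (-2.5000,2.5000)
o1: d²=520 > ρ²=41 → inactive
o2: d²=9 ≤ ρ²=41; F_rep = 13·(-3,0)/9² = (-0.4815,0.0000)
o3: d²=281 > ρ²=41 → inactive
F = F_att + ΣF_rep = (-2.9815,2.5000)
p' = p + 1/8·F = (-10.3727,-7.6875)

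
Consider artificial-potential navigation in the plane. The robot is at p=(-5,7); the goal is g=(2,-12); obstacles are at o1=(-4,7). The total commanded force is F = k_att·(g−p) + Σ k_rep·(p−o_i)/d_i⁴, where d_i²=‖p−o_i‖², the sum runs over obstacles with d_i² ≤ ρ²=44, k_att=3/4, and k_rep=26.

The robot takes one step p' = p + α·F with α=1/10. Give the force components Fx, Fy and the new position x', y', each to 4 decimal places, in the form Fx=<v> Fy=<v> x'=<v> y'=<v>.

F_att = 3/4·(g−p) = 3/4·(7,-19) = (5.2500,-14.2500)
o1: d²=1 ≤ ρ²=44; F_rep = 26·(-1,0)/1² = (-26.0000,0.0000)
F = F_att + ΣF_rep = (-20.7500,-14.2500)
p' = p + 1/10·F = (-7.0750,5.5750)

Fx=-20.7500 Fy=-14.2500 x'=-7.0750 y'=5.5750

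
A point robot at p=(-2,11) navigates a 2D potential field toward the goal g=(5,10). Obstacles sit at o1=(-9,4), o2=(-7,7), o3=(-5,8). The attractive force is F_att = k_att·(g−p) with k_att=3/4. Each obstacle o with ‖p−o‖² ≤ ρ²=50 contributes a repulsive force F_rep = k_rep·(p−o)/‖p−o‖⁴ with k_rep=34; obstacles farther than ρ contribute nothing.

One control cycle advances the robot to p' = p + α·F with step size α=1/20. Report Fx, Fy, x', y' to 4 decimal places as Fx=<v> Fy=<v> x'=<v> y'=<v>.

F_att = 3/4·(g−p) = 3/4·(7,-1) = (5.2500,-0.7500)
o1: d²=98 > ρ²=50 → inactive
o2: d²=41 ≤ ρ²=50; F_rep = 34·(5,4)/41² = (0.1011,0.0809)
o3: d²=18 ≤ ρ²=50; F_rep = 34·(3,3)/18² = (0.3148,0.3148)
F = F_att + ΣF_rep = (5.6659,-0.3543)
p' = p + 1/20·F = (-1.7167,10.9823)

Fx=5.6659 Fy=-0.3543 x'=-1.7167 y'=10.9823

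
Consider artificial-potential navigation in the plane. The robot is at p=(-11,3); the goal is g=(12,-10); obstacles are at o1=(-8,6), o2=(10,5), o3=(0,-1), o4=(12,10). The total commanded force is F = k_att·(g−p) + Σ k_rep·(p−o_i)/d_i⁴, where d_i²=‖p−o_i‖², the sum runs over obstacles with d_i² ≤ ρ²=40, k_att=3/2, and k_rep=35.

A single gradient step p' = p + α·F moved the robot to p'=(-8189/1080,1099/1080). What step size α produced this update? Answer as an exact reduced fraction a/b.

α = 1/10

F_att = 3/2·(g−p) = 3/2·(23,-13) = (34.5000,-19.5000)
o1: d²=18 ≤ ρ²=40; F_rep = 35·(-3,-3)/18² = (-0.3241,-0.3241)
o2: d²=445 > ρ²=40 → inactive
o3: d²=137 > ρ²=40 → inactive
o4: d²=578 > ρ²=40 → inactive
F = F_att + ΣF_rep = (34.1759,-19.8241)
Δp = p'−p = (3.4176,-1.9824); α = Δx/Fx = (3691/1080) / (3691/108) = 1/10
check: Δy/Fy = (-2141/1080) / (-2141/108) = 1/10 ✓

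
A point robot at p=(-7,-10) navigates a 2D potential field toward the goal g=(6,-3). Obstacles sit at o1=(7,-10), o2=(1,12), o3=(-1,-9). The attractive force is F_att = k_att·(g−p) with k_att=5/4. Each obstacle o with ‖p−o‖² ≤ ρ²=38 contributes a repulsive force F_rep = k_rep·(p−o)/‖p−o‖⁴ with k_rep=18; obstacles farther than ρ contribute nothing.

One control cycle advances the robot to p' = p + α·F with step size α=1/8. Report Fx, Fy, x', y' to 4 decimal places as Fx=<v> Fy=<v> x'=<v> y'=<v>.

Fx=16.1711 Fy=8.7369 x'=-4.9786 y'=-8.9079

F_att = 5/4·(g−p) = 5/4·(13,7) = (16.2500,8.7500)
o1: d²=196 > ρ²=38 → inactive
o2: d²=548 > ρ²=38 → inactive
o3: d²=37 ≤ ρ²=38; F_rep = 18·(-6,-1)/37² = (-0.0789,-0.0131)
F = F_att + ΣF_rep = (16.1711,8.7369)
p' = p + 1/8·F = (-4.9786,-8.9079)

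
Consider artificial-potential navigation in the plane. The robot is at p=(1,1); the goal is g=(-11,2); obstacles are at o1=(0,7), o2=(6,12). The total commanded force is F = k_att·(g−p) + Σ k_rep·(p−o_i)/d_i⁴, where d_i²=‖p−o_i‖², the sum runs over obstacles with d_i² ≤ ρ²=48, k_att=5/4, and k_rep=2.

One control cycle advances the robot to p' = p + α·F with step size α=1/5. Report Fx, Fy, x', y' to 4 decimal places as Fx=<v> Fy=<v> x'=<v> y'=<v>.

F_att = 5/4·(g−p) = 5/4·(-12,1) = (-15.0000,1.2500)
o1: d²=37 ≤ ρ²=48; F_rep = 2·(1,-6)/37² = (0.0015,-0.0088)
o2: d²=146 > ρ²=48 → inactive
F = F_att + ΣF_rep = (-14.9985,1.2412)
p' = p + 1/5·F = (-1.9997,1.2482)

Fx=-14.9985 Fy=1.2412 x'=-1.9997 y'=1.2482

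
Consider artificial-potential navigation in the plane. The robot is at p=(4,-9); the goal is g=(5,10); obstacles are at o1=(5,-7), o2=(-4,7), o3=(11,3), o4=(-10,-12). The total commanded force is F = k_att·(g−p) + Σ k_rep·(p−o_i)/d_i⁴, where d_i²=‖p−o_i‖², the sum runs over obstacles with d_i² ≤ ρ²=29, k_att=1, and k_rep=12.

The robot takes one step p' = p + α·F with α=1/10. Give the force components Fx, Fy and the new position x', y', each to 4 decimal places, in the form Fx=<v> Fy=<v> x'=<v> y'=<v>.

Fx=0.5200 Fy=18.0400 x'=4.0520 y'=-7.1960

F_att = 1·(g−p) = 1·(1,19) = (1.0000,19.0000)
o1: d²=5 ≤ ρ²=29; F_rep = 12·(-1,-2)/5² = (-0.4800,-0.9600)
o2: d²=320 > ρ²=29 → inactive
o3: d²=193 > ρ²=29 → inactive
o4: d²=205 > ρ²=29 → inactive
F = F_att + ΣF_rep = (0.5200,18.0400)
p' = p + 1/10·F = (4.0520,-7.1960)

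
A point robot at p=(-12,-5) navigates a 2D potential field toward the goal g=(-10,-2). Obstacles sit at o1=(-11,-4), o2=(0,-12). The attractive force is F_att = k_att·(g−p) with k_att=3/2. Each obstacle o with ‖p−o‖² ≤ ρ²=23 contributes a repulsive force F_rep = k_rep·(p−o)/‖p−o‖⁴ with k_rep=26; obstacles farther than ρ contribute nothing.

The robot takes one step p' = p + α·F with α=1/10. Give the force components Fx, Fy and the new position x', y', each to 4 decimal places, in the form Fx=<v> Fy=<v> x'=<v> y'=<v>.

Fx=-3.5000 Fy=-2.0000 x'=-12.3500 y'=-5.2000

F_att = 3/2·(g−p) = 3/2·(2,3) = (3.0000,4.5000)
o1: d²=2 ≤ ρ²=23; F_rep = 26·(-1,-1)/2² = (-6.5000,-6.5000)
o2: d²=193 > ρ²=23 → inactive
F = F_att + ΣF_rep = (-3.5000,-2.0000)
p' = p + 1/10·F = (-12.3500,-5.2000)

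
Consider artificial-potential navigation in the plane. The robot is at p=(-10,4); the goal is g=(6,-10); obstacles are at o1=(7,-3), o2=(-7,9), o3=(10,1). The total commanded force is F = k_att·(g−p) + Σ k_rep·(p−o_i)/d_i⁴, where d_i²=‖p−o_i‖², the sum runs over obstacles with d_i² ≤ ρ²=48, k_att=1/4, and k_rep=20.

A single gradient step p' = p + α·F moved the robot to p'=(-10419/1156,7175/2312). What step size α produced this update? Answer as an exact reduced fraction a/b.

α = 1/4

F_att = 1/4·(g−p) = 1/4·(16,-14) = (4.0000,-3.5000)
o1: d²=338 > ρ²=48 → inactive
o2: d²=34 ≤ ρ²=48; F_rep = 20·(-3,-5)/34² = (-0.0519,-0.0865)
o3: d²=409 > ρ²=48 → inactive
F = F_att + ΣF_rep = (3.9481,-3.5865)
Δp = p'−p = (0.9870,-0.8966); α = Δx/Fx = (1141/1156) / (1141/289) = 1/4
check: Δy/Fy = (-2073/2312) / (-2073/578) = 1/4 ✓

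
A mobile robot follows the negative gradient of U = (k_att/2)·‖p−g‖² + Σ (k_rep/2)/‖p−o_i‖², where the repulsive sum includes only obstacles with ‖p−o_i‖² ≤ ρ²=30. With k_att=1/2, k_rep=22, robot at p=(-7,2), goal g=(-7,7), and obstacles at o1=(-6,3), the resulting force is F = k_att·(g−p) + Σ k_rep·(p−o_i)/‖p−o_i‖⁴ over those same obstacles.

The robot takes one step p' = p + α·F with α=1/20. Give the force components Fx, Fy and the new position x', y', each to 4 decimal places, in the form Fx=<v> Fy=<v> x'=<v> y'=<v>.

Fx=-5.5000 Fy=-3.0000 x'=-7.2750 y'=1.8500

F_att = 1/2·(g−p) = 1/2·(0,5) = (0.0000,2.5000)
o1: d²=2 ≤ ρ²=30; F_rep = 22·(-1,-1)/2² = (-5.5000,-5.5000)
F = F_att + ΣF_rep = (-5.5000,-3.0000)
p' = p + 1/20·F = (-7.2750,1.8500)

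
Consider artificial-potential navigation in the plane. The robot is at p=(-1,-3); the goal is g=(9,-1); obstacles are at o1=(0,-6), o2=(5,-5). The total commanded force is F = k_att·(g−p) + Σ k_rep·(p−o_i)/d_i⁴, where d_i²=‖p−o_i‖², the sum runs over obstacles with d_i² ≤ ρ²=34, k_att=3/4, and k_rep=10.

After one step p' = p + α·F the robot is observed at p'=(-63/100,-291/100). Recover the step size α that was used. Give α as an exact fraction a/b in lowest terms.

α = 1/20

F_att = 3/4·(g−p) = 3/4·(10,2) = (7.5000,1.5000)
o1: d²=10 ≤ ρ²=34; F_rep = 10·(-1,3)/10² = (-0.1000,0.3000)
o2: d²=40 > ρ²=34 → inactive
F = F_att + ΣF_rep = (7.4000,1.8000)
Δp = p'−p = (0.3700,0.0900); α = Δx/Fx = (37/100) / (37/5) = 1/20
check: Δy/Fy = (9/100) / (9/5) = 1/20 ✓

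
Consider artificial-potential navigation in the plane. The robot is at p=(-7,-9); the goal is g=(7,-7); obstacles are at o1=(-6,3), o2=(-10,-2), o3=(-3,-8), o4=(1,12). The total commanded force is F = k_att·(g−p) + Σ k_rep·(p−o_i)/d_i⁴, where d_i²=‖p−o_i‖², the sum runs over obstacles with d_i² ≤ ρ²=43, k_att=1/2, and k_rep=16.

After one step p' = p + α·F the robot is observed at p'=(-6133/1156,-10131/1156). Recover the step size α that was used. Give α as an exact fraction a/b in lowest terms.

α = 1/4

F_att = 1/2·(g−p) = 1/2·(14,2) = (7.0000,1.0000)
o1: d²=145 > ρ²=43 → inactive
o2: d²=58 > ρ²=43 → inactive
o3: d²=17 ≤ ρ²=43; F_rep = 16·(-4,-1)/17² = (-0.2215,-0.0554)
o4: d²=505 > ρ²=43 → inactive
F = F_att + ΣF_rep = (6.7785,0.9446)
Δp = p'−p = (1.6946,0.2362); α = Δx/Fx = (1959/1156) / (1959/289) = 1/4
check: Δy/Fy = (273/1156) / (273/289) = 1/4 ✓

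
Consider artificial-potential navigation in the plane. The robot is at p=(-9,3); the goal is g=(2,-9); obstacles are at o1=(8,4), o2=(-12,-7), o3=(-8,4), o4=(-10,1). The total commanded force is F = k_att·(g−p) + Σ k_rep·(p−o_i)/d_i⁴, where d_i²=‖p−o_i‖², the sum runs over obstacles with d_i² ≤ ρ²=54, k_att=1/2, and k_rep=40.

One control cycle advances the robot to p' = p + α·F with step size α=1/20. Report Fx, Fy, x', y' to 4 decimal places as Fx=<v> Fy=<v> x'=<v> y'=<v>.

Fx=-2.9000 Fy=-12.8000 x'=-9.1450 y'=2.3600

F_att = 1/2·(g−p) = 1/2·(11,-12) = (5.5000,-6.0000)
o1: d²=290 > ρ²=54 → inactive
o2: d²=109 > ρ²=54 → inactive
o3: d²=2 ≤ ρ²=54; F_rep = 40·(-1,-1)/2² = (-10.0000,-10.0000)
o4: d²=5 ≤ ρ²=54; F_rep = 40·(1,2)/5² = (1.6000,3.2000)
F = F_att + ΣF_rep = (-2.9000,-12.8000)
p' = p + 1/20·F = (-9.1450,2.3600)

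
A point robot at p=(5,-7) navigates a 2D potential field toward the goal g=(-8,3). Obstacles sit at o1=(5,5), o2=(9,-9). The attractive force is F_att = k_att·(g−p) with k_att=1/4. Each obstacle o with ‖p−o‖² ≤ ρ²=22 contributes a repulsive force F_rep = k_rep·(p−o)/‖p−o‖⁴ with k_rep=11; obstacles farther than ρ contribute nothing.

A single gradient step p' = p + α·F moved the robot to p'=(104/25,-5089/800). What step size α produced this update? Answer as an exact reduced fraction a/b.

α = 1/4

F_att = 1/4·(g−p) = 1/4·(-13,10) = (-3.2500,2.5000)
o1: d²=144 > ρ²=22 → inactive
o2: d²=20 ≤ ρ²=22; F_rep = 11·(-4,2)/20² = (-0.1100,0.0550)
F = F_att + ΣF_rep = (-3.3600,2.5550)
Δp = p'−p = (-0.8400,0.6388); α = Δx/Fx = (-21/25) / (-84/25) = 1/4
check: Δy/Fy = (511/800) / (511/200) = 1/4 ✓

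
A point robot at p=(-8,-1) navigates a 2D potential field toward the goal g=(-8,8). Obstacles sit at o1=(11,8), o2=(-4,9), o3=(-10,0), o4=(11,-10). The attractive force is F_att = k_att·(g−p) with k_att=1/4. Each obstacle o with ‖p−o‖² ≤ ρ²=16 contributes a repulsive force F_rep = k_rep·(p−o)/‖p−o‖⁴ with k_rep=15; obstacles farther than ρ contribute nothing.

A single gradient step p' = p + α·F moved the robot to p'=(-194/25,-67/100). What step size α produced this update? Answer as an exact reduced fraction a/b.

F_att = 1/4·(g−p) = 1/4·(0,9) = (0.0000,2.2500)
o1: d²=442 > ρ²=16 → inactive
o2: d²=116 > ρ²=16 → inactive
o3: d²=5 ≤ ρ²=16; F_rep = 15·(2,-1)/5² = (1.2000,-0.6000)
o4: d²=442 > ρ²=16 → inactive
F = F_att + ΣF_rep = (1.2000,1.6500)
Δp = p'−p = (0.2400,0.3300); α = Δx/Fx = (6/25) / (6/5) = 1/5
check: Δy/Fy = (33/100) / (33/20) = 1/5 ✓

α = 1/5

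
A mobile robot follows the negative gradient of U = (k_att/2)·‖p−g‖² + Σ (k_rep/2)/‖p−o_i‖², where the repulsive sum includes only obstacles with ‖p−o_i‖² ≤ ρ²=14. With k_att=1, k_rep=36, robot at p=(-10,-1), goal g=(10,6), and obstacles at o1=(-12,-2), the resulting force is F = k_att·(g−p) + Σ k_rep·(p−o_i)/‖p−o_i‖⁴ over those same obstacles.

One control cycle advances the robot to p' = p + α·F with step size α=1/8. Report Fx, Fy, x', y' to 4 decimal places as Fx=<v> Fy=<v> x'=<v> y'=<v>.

Fx=22.8800 Fy=8.4400 x'=-7.1400 y'=0.0550

F_att = 1·(g−p) = 1·(20,7) = (20.0000,7.0000)
o1: d²=5 ≤ ρ²=14; F_rep = 36·(2,1)/5² = (2.8800,1.4400)
F = F_att + ΣF_rep = (22.8800,8.4400)
p' = p + 1/8·F = (-7.1400,0.0550)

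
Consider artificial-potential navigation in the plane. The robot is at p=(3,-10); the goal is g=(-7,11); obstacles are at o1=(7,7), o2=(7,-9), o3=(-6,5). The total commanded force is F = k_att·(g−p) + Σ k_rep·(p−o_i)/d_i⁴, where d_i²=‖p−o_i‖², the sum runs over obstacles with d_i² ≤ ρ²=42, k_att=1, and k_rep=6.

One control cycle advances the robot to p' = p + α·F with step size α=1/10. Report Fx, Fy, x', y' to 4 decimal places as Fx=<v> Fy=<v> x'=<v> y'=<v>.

F_att = 1·(g−p) = 1·(-10,21) = (-10.0000,21.0000)
o1: d²=305 > ρ²=42 → inactive
o2: d²=17 ≤ ρ²=42; F_rep = 6·(-4,-1)/17² = (-0.0830,-0.0208)
o3: d²=306 > ρ²=42 → inactive
F = F_att + ΣF_rep = (-10.0830,20.9792)
p' = p + 1/10·F = (1.9917,-7.9021)

Fx=-10.0830 Fy=20.9792 x'=1.9917 y'=-7.9021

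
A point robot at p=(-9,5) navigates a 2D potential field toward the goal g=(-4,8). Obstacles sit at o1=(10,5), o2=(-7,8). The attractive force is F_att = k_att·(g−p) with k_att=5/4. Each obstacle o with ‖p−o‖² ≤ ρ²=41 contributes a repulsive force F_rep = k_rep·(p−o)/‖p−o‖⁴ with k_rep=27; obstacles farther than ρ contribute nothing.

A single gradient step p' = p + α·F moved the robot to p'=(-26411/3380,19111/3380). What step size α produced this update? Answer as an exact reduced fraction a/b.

F_att = 5/4·(g−p) = 5/4·(5,3) = (6.2500,3.7500)
o1: d²=361 > ρ²=41 → inactive
o2: d²=13 ≤ ρ²=41; F_rep = 27·(-2,-3)/13² = (-0.3195,-0.4793)
F = F_att + ΣF_rep = (5.9305,3.2707)
Δp = p'−p = (1.1861,0.6541); α = Δx/Fx = (4009/3380) / (4009/676) = 1/5
check: Δy/Fy = (2211/3380) / (2211/676) = 1/5 ✓

α = 1/5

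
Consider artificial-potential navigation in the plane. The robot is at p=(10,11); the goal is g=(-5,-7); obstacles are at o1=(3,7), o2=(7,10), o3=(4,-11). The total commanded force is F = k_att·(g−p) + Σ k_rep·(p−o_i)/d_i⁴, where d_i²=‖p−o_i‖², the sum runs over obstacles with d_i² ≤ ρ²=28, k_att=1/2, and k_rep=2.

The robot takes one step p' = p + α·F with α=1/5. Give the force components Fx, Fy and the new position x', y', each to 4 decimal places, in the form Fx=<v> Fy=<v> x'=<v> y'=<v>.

Fx=-7.4400 Fy=-8.9800 x'=8.5120 y'=9.2040

F_att = 1/2·(g−p) = 1/2·(-15,-18) = (-7.5000,-9.0000)
o1: d²=65 > ρ²=28 → inactive
o2: d²=10 ≤ ρ²=28; F_rep = 2·(3,1)/10² = (0.0600,0.0200)
o3: d²=520 > ρ²=28 → inactive
F = F_att + ΣF_rep = (-7.4400,-8.9800)
p' = p + 1/5·F = (8.5120,9.2040)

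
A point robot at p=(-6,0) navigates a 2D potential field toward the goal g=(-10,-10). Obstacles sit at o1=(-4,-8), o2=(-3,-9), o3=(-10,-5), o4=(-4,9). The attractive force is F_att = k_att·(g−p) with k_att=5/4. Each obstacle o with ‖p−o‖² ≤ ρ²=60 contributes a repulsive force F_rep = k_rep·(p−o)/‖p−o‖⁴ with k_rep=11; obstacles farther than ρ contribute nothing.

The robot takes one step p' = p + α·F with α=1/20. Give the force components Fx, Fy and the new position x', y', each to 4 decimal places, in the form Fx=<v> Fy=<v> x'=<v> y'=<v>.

Fx=-4.9738 Fy=-12.4673 x'=-6.2487 y'=-0.6234

F_att = 5/4·(g−p) = 5/4·(-4,-10) = (-5.0000,-12.5000)
o1: d²=68 > ρ²=60 → inactive
o2: d²=90 > ρ²=60 → inactive
o3: d²=41 ≤ ρ²=60; F_rep = 11·(4,5)/41² = (0.0262,0.0327)
o4: d²=85 > ρ²=60 → inactive
F = F_att + ΣF_rep = (-4.9738,-12.4673)
p' = p + 1/20·F = (-6.2487,-0.6234)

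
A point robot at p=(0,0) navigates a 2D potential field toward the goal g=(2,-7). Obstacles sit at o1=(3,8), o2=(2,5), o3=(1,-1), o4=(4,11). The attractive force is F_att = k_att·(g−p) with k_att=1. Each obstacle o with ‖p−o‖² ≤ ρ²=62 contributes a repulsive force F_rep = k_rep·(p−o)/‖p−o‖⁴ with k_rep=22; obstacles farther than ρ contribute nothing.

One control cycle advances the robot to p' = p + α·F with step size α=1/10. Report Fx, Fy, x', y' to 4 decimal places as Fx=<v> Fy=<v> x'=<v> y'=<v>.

Fx=-3.5523 Fy=-1.6308 x'=-0.3552 y'=-0.1631

F_att = 1·(g−p) = 1·(2,-7) = (2.0000,-7.0000)
o1: d²=73 > ρ²=62 → inactive
o2: d²=29 ≤ ρ²=62; F_rep = 22·(-2,-5)/29² = (-0.0523,-0.1308)
o3: d²=2 ≤ ρ²=62; F_rep = 22·(-1,1)/2² = (-5.5000,5.5000)
o4: d²=137 > ρ²=62 → inactive
F = F_att + ΣF_rep = (-3.5523,-1.6308)
p' = p + 1/10·F = (-0.3552,-0.1631)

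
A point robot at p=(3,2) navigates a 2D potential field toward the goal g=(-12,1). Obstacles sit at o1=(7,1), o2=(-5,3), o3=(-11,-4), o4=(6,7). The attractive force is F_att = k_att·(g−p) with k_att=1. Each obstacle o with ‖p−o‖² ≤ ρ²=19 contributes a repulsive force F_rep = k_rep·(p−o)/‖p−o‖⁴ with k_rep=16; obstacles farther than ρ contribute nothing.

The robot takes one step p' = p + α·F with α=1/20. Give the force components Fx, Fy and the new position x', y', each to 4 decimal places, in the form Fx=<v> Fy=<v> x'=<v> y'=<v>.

Fx=-15.2215 Fy=-0.9446 x'=2.2389 y'=1.9528

F_att = 1·(g−p) = 1·(-15,-1) = (-15.0000,-1.0000)
o1: d²=17 ≤ ρ²=19; F_rep = 16·(-4,1)/17² = (-0.2215,0.0554)
o2: d²=65 > ρ²=19 → inactive
o3: d²=232 > ρ²=19 → inactive
o4: d²=34 > ρ²=19 → inactive
F = F_att + ΣF_rep = (-15.2215,-0.9446)
p' = p + 1/20·F = (2.2389,1.9528)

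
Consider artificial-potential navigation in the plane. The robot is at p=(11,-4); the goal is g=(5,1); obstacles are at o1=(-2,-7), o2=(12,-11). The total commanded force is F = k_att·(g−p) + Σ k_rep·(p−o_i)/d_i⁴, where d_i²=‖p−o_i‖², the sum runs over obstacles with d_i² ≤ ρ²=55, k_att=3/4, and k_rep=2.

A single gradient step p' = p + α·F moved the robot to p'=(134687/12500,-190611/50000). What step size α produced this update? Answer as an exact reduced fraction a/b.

F_att = 3/4·(g−p) = 3/4·(-6,5) = (-4.5000,3.7500)
o1: d²=178 > ρ²=55 → inactive
o2: d²=50 ≤ ρ²=55; F_rep = 2·(-1,7)/50² = (-0.0008,0.0056)
F = F_att + ΣF_rep = (-4.5008,3.7556)
Δp = p'−p = (-0.2250,0.1878); α = Δx/Fx = (-2813/12500) / (-2813/625) = 1/20
check: Δy/Fy = (9389/50000) / (9389/2500) = 1/20 ✓

α = 1/20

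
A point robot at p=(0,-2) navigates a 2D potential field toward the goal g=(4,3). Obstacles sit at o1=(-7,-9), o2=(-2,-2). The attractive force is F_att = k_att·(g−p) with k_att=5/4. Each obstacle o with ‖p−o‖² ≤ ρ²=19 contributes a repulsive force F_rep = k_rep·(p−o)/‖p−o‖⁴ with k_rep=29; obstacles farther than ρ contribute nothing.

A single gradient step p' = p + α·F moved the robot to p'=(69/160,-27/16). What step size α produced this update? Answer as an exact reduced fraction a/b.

F_att = 5/4·(g−p) = 5/4·(4,5) = (5.0000,6.2500)
o1: d²=98 > ρ²=19 → inactive
o2: d²=4 ≤ ρ²=19; F_rep = 29·(2,0)/4² = (3.6250,0.0000)
F = F_att + ΣF_rep = (8.6250,6.2500)
Δp = p'−p = (0.4313,0.3125); α = Δx/Fx = (69/160) / (69/8) = 1/20
check: Δy/Fy = (5/16) / (25/4) = 1/20 ✓

α = 1/20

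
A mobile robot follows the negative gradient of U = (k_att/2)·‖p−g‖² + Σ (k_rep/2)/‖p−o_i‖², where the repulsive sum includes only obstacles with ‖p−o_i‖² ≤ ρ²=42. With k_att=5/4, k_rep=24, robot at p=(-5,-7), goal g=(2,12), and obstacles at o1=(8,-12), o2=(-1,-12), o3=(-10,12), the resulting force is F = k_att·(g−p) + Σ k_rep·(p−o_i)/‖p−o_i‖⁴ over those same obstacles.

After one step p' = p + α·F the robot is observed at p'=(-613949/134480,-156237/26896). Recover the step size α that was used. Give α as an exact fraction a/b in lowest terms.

F_att = 5/4·(g−p) = 5/4·(7,19) = (8.7500,23.7500)
o1: d²=194 > ρ²=42 → inactive
o2: d²=41 ≤ ρ²=42; F_rep = 24·(-4,5)/41² = (-0.0571,0.0714)
o3: d²=386 > ρ²=42 → inactive
F = F_att + ΣF_rep = (8.6929,23.8214)
Δp = p'−p = (0.4346,1.1911); α = Δx/Fx = (58451/134480) / (58451/6724) = 1/20
check: Δy/Fy = (32035/26896) / (160175/6724) = 1/20 ✓

α = 1/20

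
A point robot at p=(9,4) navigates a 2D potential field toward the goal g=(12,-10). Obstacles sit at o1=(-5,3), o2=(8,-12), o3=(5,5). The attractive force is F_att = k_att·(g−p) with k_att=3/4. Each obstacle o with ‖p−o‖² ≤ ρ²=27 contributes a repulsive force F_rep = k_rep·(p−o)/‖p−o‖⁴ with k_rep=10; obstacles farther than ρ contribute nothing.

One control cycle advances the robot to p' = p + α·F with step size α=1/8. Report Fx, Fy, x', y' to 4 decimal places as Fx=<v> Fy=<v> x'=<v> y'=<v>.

F_att = 3/4·(g−p) = 3/4·(3,-14) = (2.2500,-10.5000)
o1: d²=197 > ρ²=27 → inactive
o2: d²=257 > ρ²=27 → inactive
o3: d²=17 ≤ ρ²=27; F_rep = 10·(4,-1)/17² = (0.1384,-0.0346)
F = F_att + ΣF_rep = (2.3884,-10.5346)
p' = p + 1/8·F = (9.2986,2.6832)

Fx=2.3884 Fy=-10.5346 x'=9.2986 y'=2.6832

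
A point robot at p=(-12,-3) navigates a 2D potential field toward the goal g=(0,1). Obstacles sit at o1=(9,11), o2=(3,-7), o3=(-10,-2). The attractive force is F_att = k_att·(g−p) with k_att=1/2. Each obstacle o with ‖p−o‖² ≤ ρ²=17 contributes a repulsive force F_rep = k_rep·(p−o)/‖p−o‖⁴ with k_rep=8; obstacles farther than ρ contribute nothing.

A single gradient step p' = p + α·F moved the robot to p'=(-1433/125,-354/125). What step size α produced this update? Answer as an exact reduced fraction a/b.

α = 1/10

F_att = 1/2·(g−p) = 1/2·(12,4) = (6.0000,2.0000)
o1: d²=637 > ρ²=17 → inactive
o2: d²=241 > ρ²=17 → inactive
o3: d²=5 ≤ ρ²=17; F_rep = 8·(-2,-1)/5² = (-0.6400,-0.3200)
F = F_att + ΣF_rep = (5.3600,1.6800)
Δp = p'−p = (0.5360,0.1680); α = Δx/Fx = (67/125) / (134/25) = 1/10
check: Δy/Fy = (21/125) / (42/25) = 1/10 ✓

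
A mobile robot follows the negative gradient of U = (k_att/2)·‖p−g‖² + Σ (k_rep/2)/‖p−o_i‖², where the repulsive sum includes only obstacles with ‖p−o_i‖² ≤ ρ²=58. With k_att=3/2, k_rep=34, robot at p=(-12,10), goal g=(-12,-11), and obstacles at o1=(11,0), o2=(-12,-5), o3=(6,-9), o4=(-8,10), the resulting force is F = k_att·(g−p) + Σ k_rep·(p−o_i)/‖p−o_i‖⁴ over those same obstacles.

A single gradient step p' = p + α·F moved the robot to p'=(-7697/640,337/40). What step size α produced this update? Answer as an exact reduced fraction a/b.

F_att = 3/2·(g−p) = 3/2·(0,-21) = (0.0000,-31.5000)
o1: d²=629 > ρ²=58 → inactive
o2: d²=225 > ρ²=58 → inactive
o3: d²=685 > ρ²=58 → inactive
o4: d²=16 ≤ ρ²=58; F_rep = 34·(-4,0)/16² = (-0.5312,0.0000)
F = F_att + ΣF_rep = (-0.5312,-31.5000)
Δp = p'−p = (-0.0266,-1.5750); α = Δx/Fx = (-17/640) / (-17/32) = 1/20
check: Δy/Fy = (-63/40) / (-63/2) = 1/20 ✓

α = 1/20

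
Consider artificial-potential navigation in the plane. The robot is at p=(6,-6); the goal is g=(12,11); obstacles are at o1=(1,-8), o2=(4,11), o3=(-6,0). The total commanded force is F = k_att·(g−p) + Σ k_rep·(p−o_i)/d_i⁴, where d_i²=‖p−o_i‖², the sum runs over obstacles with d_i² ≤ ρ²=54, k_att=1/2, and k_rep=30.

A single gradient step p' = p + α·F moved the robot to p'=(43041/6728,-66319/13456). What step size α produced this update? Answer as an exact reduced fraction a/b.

α = 1/8

F_att = 1/2·(g−p) = 1/2·(6,17) = (3.0000,8.5000)
o1: d²=29 ≤ ρ²=54; F_rep = 30·(5,2)/29² = (0.1784,0.0713)
o2: d²=293 > ρ²=54 → inactive
o3: d²=180 > ρ²=54 → inactive
F = F_att + ΣF_rep = (3.1784,8.5713)
Δp = p'−p = (0.3973,1.0714); α = Δx/Fx = (2673/6728) / (2673/841) = 1/8
check: Δy/Fy = (14417/13456) / (14417/1682) = 1/8 ✓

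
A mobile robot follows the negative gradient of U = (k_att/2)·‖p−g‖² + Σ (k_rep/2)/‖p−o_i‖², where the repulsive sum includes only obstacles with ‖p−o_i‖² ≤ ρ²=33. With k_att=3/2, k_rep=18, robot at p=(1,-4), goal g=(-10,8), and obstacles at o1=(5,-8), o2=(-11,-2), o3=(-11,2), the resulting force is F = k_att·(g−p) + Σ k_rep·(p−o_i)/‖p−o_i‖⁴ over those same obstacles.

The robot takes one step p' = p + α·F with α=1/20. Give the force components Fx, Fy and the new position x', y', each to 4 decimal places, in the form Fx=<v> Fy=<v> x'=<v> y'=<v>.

Fx=-16.5703 Fy=18.0703 x'=0.1715 y'=-3.0965

F_att = 3/2·(g−p) = 3/2·(-11,12) = (-16.5000,18.0000)
o1: d²=32 ≤ ρ²=33; F_rep = 18·(-4,4)/32² = (-0.0703,0.0703)
o2: d²=148 > ρ²=33 → inactive
o3: d²=180 > ρ²=33 → inactive
F = F_att + ΣF_rep = (-16.5703,18.0703)
p' = p + 1/20·F = (0.1715,-3.0965)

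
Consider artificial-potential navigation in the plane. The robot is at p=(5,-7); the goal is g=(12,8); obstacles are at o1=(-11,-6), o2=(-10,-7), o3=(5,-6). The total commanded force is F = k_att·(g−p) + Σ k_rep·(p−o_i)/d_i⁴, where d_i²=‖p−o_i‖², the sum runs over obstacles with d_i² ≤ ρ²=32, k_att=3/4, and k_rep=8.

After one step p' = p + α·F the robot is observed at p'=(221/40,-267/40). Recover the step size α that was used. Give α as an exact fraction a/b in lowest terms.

α = 1/10

F_att = 3/4·(g−p) = 3/4·(7,15) = (5.2500,11.2500)
o1: d²=257 > ρ²=32 → inactive
o2: d²=225 > ρ²=32 → inactive
o3: d²=1 ≤ ρ²=32; F_rep = 8·(0,-1)/1² = (0.0000,-8.0000)
F = F_att + ΣF_rep = (5.2500,3.2500)
Δp = p'−p = (0.5250,0.3250); α = Δx/Fx = (21/40) / (21/4) = 1/10
check: Δy/Fy = (13/40) / (13/4) = 1/10 ✓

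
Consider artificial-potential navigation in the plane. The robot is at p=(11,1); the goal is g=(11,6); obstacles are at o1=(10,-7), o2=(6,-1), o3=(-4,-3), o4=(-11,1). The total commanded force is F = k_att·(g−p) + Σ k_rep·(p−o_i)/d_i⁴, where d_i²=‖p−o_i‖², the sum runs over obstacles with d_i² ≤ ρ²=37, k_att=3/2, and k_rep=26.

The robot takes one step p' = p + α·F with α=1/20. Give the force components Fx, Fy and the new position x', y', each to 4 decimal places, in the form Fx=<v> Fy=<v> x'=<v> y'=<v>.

F_att = 3/2·(g−p) = 3/2·(0,5) = (0.0000,7.5000)
o1: d²=65 > ρ²=37 → inactive
o2: d²=29 ≤ ρ²=37; F_rep = 26·(5,2)/29² = (0.1546,0.0618)
o3: d²=241 > ρ²=37 → inactive
o4: d²=484 > ρ²=37 → inactive
F = F_att + ΣF_rep = (0.1546,7.5618)
p' = p + 1/20·F = (11.0077,1.3781)

Fx=0.1546 Fy=7.5618 x'=11.0077 y'=1.3781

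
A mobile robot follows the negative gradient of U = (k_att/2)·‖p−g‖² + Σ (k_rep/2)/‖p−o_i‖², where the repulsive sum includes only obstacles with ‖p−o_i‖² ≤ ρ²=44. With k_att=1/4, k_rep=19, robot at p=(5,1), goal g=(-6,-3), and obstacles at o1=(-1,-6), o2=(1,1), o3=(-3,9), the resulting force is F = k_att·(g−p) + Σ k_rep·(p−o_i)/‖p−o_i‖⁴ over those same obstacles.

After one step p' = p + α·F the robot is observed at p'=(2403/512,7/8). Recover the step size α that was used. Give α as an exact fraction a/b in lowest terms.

α = 1/8

F_att = 1/4·(g−p) = 1/4·(-11,-4) = (-2.7500,-1.0000)
o1: d²=85 > ρ²=44 → inactive
o2: d²=16 ≤ ρ²=44; F_rep = 19·(4,0)/16² = (0.2969,0.0000)
o3: d²=128 > ρ²=44 → inactive
F = F_att + ΣF_rep = (-2.4531,-1.0000)
Δp = p'−p = (-0.3066,-0.1250); α = Δx/Fx = (-157/512) / (-157/64) = 1/8
check: Δy/Fy = (-1/8) / (-1) = 1/8 ✓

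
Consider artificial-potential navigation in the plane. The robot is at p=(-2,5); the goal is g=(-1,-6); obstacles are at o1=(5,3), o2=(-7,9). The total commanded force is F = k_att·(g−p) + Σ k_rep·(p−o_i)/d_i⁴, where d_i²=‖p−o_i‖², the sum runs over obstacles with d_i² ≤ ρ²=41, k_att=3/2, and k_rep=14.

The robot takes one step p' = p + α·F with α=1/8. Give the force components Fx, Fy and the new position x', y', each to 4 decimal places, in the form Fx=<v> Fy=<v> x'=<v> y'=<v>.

Fx=1.5416 Fy=-16.5333 x'=-1.8073 y'=2.9333

F_att = 3/2·(g−p) = 3/2·(1,-11) = (1.5000,-16.5000)
o1: d²=53 > ρ²=41 → inactive
o2: d²=41 ≤ ρ²=41; F_rep = 14·(5,-4)/41² = (0.0416,-0.0333)
F = F_att + ΣF_rep = (1.5416,-16.5333)
p' = p + 1/8·F = (-1.8073,2.9333)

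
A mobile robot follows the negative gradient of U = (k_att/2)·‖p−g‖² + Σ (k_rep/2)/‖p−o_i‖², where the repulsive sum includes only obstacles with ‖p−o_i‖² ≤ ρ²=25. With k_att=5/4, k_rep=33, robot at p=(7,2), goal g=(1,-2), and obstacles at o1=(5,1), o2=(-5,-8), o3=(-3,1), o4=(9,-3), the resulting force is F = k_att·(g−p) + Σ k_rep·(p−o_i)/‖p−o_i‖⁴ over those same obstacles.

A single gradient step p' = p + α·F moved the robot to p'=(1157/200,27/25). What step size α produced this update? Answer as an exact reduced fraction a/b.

α = 1/4

F_att = 5/4·(g−p) = 5/4·(-6,-4) = (-7.5000,-5.0000)
o1: d²=5 ≤ ρ²=25; F_rep = 33·(2,1)/5² = (2.6400,1.3200)
o2: d²=244 > ρ²=25 → inactive
o3: d²=101 > ρ²=25 → inactive
o4: d²=29 > ρ²=25 → inactive
F = F_att + ΣF_rep = (-4.8600,-3.6800)
Δp = p'−p = (-1.2150,-0.9200); α = Δx/Fx = (-243/200) / (-243/50) = 1/4
check: Δy/Fy = (-23/25) / (-92/25) = 1/4 ✓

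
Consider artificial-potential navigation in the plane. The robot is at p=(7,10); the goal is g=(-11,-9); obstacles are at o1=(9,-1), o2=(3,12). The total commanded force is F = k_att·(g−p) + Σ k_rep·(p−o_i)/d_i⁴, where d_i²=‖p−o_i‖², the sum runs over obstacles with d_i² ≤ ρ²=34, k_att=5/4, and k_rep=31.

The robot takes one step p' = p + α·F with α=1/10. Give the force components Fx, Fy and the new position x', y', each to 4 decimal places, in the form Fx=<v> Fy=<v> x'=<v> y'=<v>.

Fx=-22.1900 Fy=-23.9050 x'=4.7810 y'=7.6095

F_att = 5/4·(g−p) = 5/4·(-18,-19) = (-22.5000,-23.7500)
o1: d²=125 > ρ²=34 → inactive
o2: d²=20 ≤ ρ²=34; F_rep = 31·(4,-2)/20² = (0.3100,-0.1550)
F = F_att + ΣF_rep = (-22.1900,-23.9050)
p' = p + 1/10·F = (4.7810,7.6095)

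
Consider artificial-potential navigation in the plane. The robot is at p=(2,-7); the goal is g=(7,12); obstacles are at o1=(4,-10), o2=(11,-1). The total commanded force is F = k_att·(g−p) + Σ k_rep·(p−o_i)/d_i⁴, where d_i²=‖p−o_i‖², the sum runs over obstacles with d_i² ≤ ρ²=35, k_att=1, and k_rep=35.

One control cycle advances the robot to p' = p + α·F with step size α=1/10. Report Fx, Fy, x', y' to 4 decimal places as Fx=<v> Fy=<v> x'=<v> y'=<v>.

Fx=4.5858 Fy=19.6213 x'=2.4586 y'=-5.0379

F_att = 1·(g−p) = 1·(5,19) = (5.0000,19.0000)
o1: d²=13 ≤ ρ²=35; F_rep = 35·(-2,3)/13² = (-0.4142,0.6213)
o2: d²=117 > ρ²=35 → inactive
F = F_att + ΣF_rep = (4.5858,19.6213)
p' = p + 1/10·F = (2.4586,-5.0379)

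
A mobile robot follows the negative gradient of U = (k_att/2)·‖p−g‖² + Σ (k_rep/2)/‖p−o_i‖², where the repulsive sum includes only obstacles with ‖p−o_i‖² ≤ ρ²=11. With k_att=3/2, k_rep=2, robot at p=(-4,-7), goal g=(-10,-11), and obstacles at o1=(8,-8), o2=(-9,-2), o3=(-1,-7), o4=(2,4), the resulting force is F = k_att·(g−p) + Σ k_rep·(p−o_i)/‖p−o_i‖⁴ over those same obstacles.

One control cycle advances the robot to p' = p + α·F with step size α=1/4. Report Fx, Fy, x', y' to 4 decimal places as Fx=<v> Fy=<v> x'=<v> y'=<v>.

F_att = 3/2·(g−p) = 3/2·(-6,-4) = (-9.0000,-6.0000)
o1: d²=145 > ρ²=11 → inactive
o2: d²=50 > ρ²=11 → inactive
o3: d²=9 ≤ ρ²=11; F_rep = 2·(-3,0)/9² = (-0.0741,0.0000)
o4: d²=157 > ρ²=11 → inactive
F = F_att + ΣF_rep = (-9.0741,-6.0000)
p' = p + 1/4·F = (-6.2685,-8.5000)

Fx=-9.0741 Fy=-6.0000 x'=-6.2685 y'=-8.5000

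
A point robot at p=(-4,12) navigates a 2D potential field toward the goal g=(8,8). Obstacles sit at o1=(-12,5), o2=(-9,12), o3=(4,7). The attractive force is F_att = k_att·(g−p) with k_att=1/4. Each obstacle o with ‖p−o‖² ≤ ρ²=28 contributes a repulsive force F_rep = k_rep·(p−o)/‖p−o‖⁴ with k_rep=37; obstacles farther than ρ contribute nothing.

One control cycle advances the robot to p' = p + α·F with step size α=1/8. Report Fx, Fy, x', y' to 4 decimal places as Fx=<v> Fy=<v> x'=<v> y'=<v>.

F_att = 1/4·(g−p) = 1/4·(12,-4) = (3.0000,-1.0000)
o1: d²=113 > ρ²=28 → inactive
o2: d²=25 ≤ ρ²=28; F_rep = 37·(5,0)/25² = (0.2960,0.0000)
o3: d²=89 > ρ²=28 → inactive
F = F_att + ΣF_rep = (3.2960,-1.0000)
p' = p + 1/8·F = (-3.5880,11.8750)

Fx=3.2960 Fy=-1.0000 x'=-3.5880 y'=11.8750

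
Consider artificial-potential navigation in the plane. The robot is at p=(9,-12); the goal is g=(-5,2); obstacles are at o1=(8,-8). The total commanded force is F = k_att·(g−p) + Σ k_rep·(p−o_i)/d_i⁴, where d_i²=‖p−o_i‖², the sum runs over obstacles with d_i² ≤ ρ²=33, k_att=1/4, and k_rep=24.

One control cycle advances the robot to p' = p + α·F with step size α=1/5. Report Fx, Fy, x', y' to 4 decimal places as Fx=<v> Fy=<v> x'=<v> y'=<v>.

F_att = 1/4·(g−p) = 1/4·(-14,14) = (-3.5000,3.5000)
o1: d²=17 ≤ ρ²=33; F_rep = 24·(1,-4)/17² = (0.0830,-0.3322)
F = F_att + ΣF_rep = (-3.4170,3.1678)
p' = p + 1/5·F = (8.3166,-11.3664)

Fx=-3.4170 Fy=3.1678 x'=8.3166 y'=-11.3664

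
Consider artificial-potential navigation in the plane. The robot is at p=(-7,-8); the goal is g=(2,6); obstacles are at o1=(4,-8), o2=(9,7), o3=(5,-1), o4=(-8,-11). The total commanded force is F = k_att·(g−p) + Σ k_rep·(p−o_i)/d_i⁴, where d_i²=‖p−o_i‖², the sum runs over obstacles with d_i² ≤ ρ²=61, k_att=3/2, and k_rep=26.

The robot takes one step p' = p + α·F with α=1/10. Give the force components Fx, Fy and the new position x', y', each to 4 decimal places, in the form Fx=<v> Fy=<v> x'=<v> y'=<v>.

F_att = 3/2·(g−p) = 3/2·(9,14) = (13.5000,21.0000)
o1: d²=121 > ρ²=61 → inactive
o2: d²=481 > ρ²=61 → inactive
o3: d²=193 > ρ²=61 → inactive
o4: d²=10 ≤ ρ²=61; F_rep = 26·(1,3)/10² = (0.2600,0.7800)
F = F_att + ΣF_rep = (13.7600,21.7800)
p' = p + 1/10·F = (-5.6240,-5.8220)

Fx=13.7600 Fy=21.7800 x'=-5.6240 y'=-5.8220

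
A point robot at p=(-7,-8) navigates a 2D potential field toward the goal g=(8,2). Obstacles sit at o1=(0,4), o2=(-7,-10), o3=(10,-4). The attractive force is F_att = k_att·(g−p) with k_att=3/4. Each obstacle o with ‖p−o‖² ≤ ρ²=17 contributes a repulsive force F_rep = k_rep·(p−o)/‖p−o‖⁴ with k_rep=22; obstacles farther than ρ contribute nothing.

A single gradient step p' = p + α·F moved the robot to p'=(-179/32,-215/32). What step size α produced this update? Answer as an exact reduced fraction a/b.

α = 1/8

F_att = 3/4·(g−p) = 3/4·(15,10) = (11.2500,7.5000)
o1: d²=193 > ρ²=17 → inactive
o2: d²=4 ≤ ρ²=17; F_rep = 22·(0,2)/4² = (0.0000,2.7500)
o3: d²=305 > ρ²=17 → inactive
F = F_att + ΣF_rep = (11.2500,10.2500)
Δp = p'−p = (1.4062,1.2812); α = Δx/Fx = (45/32) / (45/4) = 1/8
check: Δy/Fy = (41/32) / (41/4) = 1/8 ✓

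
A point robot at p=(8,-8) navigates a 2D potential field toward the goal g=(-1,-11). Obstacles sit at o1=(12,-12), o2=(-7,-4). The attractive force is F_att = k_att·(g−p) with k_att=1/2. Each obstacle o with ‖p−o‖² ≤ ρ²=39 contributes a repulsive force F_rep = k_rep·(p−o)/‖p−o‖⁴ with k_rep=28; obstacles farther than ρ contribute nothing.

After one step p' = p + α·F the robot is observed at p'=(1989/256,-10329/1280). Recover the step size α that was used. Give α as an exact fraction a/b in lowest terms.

α = 1/20

F_att = 1/2·(g−p) = 1/2·(-9,-3) = (-4.5000,-1.5000)
o1: d²=32 ≤ ρ²=39; F_rep = 28·(-4,4)/32² = (-0.1094,0.1094)
o2: d²=241 > ρ²=39 → inactive
F = F_att + ΣF_rep = (-4.6094,-1.3906)
Δp = p'−p = (-0.2305,-0.0695); α = Δx/Fx = (-59/256) / (-295/64) = 1/20
check: Δy/Fy = (-89/1280) / (-89/64) = 1/20 ✓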